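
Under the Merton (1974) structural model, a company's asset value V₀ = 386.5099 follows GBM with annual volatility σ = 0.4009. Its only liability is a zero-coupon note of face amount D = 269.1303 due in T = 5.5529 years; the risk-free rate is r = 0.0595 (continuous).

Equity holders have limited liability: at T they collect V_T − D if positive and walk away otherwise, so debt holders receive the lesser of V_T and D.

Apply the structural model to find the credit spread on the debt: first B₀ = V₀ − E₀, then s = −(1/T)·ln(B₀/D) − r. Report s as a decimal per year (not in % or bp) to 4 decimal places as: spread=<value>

Apply the equity-as-call identities (strike 269.1303, horizon 5.5529 years):
d₁ = [ln(V₀/D) + (r + σ²/2)T] / (σ√T)
   = [ln(386.5099/269.1303) + (0.0595 + 0.5·0.4009²)·5.5529] / (0.4009·√5.5529)
   = [0.361962 + 0.776631] / 0.944704 = 1.205237
d₂ = d₁ − σ√T = 1.205237 − 0.944704 = 0.260532
N(d₁) = 0.885944,  N(d₂) = 0.602773,  e^(−rT) = 0.718638
E₀ = V₀·N(d₁) − D·e^(−rT)·N(d₂)
   = 386.5099·0.885944 − 269.1303·0.718638·0.602773 = 225.845397
B₀ = V₀ − E₀ = 386.5099 − 225.845397 = 160.664503
spread = −(1/T)·ln(B₀/D) − r = −(1/5.5529)·ln(160.664503/269.1303) − 0.0595 = 0.03340232

spread=0.0334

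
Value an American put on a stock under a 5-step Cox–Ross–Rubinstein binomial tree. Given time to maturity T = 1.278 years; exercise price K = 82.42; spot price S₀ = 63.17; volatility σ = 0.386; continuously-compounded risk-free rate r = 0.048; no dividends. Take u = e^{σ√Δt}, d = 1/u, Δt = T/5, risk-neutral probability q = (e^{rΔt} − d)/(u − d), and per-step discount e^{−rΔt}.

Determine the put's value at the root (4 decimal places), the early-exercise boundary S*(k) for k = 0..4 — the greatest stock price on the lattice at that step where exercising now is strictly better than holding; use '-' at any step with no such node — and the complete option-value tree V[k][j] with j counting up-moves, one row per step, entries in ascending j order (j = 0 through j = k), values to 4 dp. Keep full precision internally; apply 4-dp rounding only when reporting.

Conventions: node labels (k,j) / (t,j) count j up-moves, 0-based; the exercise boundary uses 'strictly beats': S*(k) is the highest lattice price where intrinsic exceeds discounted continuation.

Δt=0.25560  u=1.21549  d=0.82271  q=0.48279  discount=0.98781
step 5 (expiry): payoffs max(K−S,0) = 58.6106 47.2434 30.4493 5.6373 0.0000 0.0000
step 4: (k=4,j=0): S=28.9402, K−S=53.4798, hold=52.4748 ⇒ V=53.4798 exercise | (k=4,j=1): S=42.7569, K−S=39.6631, hold=38.6581 ⇒ V=39.6631 exercise | (k=4,j=2): S=63.1700, K−S=19.2500, hold=18.2450 ⇒ V=19.2500 exercise | (k=4,j=3): S=93.3288, K−S=0.0000, hold=2.8801 ⇒ V=2.8801 continue | (k=4,j=4): S=137.8861, K−S=0.0000, hold=0.0000 ⇒ V=0.0000 continue  boundary S*=63.1700
step 3: (k=3,j=0): S=35.1766, K−S=47.2434, hold=46.2384 ⇒ V=47.2434 exercise | (k=3,j=1): S=51.9707, K−S=30.4493, hold=29.4443 ⇒ V=30.4493 exercise | (k=3,j=2): S=76.7827, K−S=5.6373, hold=11.2083 ⇒ V=11.2083 continue | (k=3,j=3): S=113.4405, K−S=0.0000, hold=1.4714 ⇒ V=1.4714 continue  boundary S*=51.9707
step 2: (k=2,j=0): S=42.7569, K−S=39.6631, hold=38.6581 ⇒ V=39.6631 exercise | (k=2,j=1): S=63.1700, K−S=19.2500, hold=20.9018 ⇒ V=20.9018 continue | (k=2,j=2): S=93.3288, K−S=0.0000, hold=6.4281 ⇒ V=6.4281 continue  boundary S*=42.7569
step 1: (k=1,j=0): S=51.9707, K−S=30.4493, hold=30.2321 ⇒ V=30.4493 exercise | (k=1,j=1): S=76.7827, K−S=5.6373, hold=13.7443 ⇒ V=13.7443 continue  boundary S*=51.9707
step 0: (k=0,j=0): S=63.1700, K−S=19.2500, hold=22.1113 ⇒ V=22.1113 continue  boundary S*=-

price = 22.1113
boundary = - 51.9707 42.7569 51.9707 63.1700
tree:
22.1113
30.4493 13.7443
39.6631 20.9018 6.4281
47.2434 30.4493 11.2083 1.4714
53.4798 39.6631 19.2500 2.8801 0.0000
58.6106 47.2434 30.4493 5.6373 0.0000 0.0000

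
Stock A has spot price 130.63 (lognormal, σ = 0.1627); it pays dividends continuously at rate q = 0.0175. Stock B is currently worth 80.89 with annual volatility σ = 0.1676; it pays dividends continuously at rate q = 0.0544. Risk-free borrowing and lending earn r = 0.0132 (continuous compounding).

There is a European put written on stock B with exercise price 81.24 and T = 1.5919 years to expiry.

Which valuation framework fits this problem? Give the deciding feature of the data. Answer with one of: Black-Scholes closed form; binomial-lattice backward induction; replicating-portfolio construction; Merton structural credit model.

Key observation: with stock B following a GBM at constant σ and r, the European put struck at 81.24 prices in closed form — nothing here needs a stepwise model or a balance sheet.

framework: Black-Scholes closed form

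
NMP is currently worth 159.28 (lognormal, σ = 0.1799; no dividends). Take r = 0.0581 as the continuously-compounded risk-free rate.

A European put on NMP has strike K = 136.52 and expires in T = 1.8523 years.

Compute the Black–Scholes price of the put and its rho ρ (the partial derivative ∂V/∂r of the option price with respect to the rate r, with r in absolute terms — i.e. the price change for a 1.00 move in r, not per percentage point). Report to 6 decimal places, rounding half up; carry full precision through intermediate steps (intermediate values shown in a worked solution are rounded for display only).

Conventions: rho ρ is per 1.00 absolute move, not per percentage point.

σ√T = 0.1799·√1.8523 = 0.244843
d₁ = (ln(S/K) + (r+σ²/2)T) / (σ√T) = (ln(159.28/136.52) + (0.0581+0.1799²/2)·1.8523) / 0.244843 = (0.154193 + 0.137593) / 0.244843 = 1.191726
d₂ = d₁ − σ√T = 1.191726 − 0.244843 = 0.946883
e^{−rT} = 0.897970
N(−d₁) = 0.116684,  N(−d₂) = 0.171849
Put price V = K·e^{−rT}·N(−d₂) − S·N(−d₁) = 21.067139 − 18.585495 = 2.481643
ρ = −K·T·e^{−rT}·N(−d₂) = -39.022661

price = 2.481643
ρ = -39.022661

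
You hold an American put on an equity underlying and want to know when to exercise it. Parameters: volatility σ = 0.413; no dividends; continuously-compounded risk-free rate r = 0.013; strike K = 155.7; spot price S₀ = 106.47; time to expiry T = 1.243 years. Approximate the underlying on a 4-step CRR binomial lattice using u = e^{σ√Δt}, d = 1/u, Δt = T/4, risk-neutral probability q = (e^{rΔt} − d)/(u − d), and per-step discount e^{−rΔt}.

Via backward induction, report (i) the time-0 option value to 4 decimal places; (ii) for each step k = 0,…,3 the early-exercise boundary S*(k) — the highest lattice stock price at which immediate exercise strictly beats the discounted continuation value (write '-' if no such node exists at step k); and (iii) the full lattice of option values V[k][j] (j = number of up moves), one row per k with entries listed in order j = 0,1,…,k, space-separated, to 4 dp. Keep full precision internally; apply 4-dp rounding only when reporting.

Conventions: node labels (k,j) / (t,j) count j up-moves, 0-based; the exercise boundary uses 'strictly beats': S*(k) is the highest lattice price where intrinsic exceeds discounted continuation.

Δt=0.31075  u=1.25889  d=0.79435  q=0.45141  discount=0.99597
step 4 (expiry): payoffs max(K−S,0) = 113.3081 88.5177 49.2300 0.0000 0.0000
step 3: (k=3,j=0): S=53.3665, K−S=102.3335, hold=101.7058 ⇒ V=102.3335 exercise | (k=3,j=1): S=84.5748, K−S=71.1252, hold=70.4975 ⇒ V=71.1252 exercise | (k=3,j=2): S=134.0335, K−S=21.6665, hold=26.8982 ⇒ V=26.8982 continue | (k=3,j=3): S=212.4153, K−S=0.0000, hold=0.0000 ⇒ V=0.0000 continue  boundary S*=84.5748
step 2: (k=2,j=0): S=67.1823, K−S=88.5177, hold=87.8900 ⇒ V=88.5177 exercise | (k=2,j=1): S=106.4700, K−S=49.2300, hold=50.9544 ⇒ V=50.9544 continue | (k=2,j=2): S=168.7328, K−S=0.0000, hold=14.6966 ⇒ V=14.6966 continue  boundary S*=67.1823
step 1: (k=1,j=0): S=84.5748, K−S=71.1252, hold=71.2727 ⇒ V=71.2727 continue | (k=1,j=1): S=134.0335, K−S=21.6665, hold=34.4478 ⇒ V=34.4478 continue  boundary S*=-
step 0: (k=0,j=0): S=106.4700, K−S=49.2300, hold=54.4293 ⇒ V=54.4293 continue  boundary S*=-

price = 54.4293
boundary = - - 67.1823 84.5748
tree:
54.4293
71.2727 34.4478
88.5177 50.9544 14.6966
102.3335 71.1252 26.8982 0.0000
113.3081 88.5177 49.2300 0.0000 0.0000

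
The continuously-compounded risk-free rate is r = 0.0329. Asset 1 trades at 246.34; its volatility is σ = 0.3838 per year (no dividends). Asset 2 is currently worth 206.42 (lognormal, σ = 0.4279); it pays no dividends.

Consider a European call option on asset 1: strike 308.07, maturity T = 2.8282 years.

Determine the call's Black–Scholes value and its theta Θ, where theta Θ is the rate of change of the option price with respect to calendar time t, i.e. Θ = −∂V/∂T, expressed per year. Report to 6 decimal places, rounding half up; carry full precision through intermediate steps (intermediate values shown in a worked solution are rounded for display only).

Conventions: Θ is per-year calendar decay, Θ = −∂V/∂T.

σ√T = 0.3838·√2.8282 = 0.645446
d₁ = (ln(S/K) + (r+σ²/2)T) / (σ√T) = (ln(246.34/308.07) + (0.0329+0.3838²/2)·2.8282) / 0.645446 = (-0.223614 + 0.301348) / 0.645446 = 0.120434
d₂ = d₁ − σ√T = 0.120434 − 0.645446 = -0.525012
e^{−rT} = 0.911150
N(d₁) = 0.547930,  N(d₂) = 0.299787
Call price V = S·N(d₁) − K·e^{−rT}·N(d₂) = 134.977180 − 84.149729 = 50.827451
φ(d₁) = (1/√(2π))·e^{−d₁²/2} = 0.396060
Θ = −S·φ(d₁)·σ/(2√T) − r·K·e^{−rT}·N(d₂) = −11.133080 − 2.768526 = -13.901606

price = 50.827451
Θ = -13.901606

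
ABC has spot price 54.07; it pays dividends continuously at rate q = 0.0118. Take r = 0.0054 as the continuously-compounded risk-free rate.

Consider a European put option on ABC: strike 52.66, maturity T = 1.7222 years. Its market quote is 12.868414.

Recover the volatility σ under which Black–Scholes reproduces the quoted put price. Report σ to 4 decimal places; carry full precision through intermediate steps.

At σ = 0.4904 the Black–Scholes value reproduces the quote:
σ√T = 0.4904·√1.7222 = 0.643565
d₁ = (ln(S/K) + (r−q+σ²/2)T) / (σ√T) = (ln(54.07/52.66) + (0.0054−0.0118+0.4904²/2)·1.7222) / 0.643565 = (0.026423 + 0.196066) / 0.643565 = 0.345714
d₂ = d₁ − σ√T = 0.345714 − 0.643565 = -0.297851
e^{−rT} = 0.990743
e^{−qT} = 0.979883
N(−d₁) = 0.364779,  N(−d₂) = 0.617092
V = K·e^{−rT}·N(−d₂) − S·e^{−qT}·N(−d₁) = 32.195237 − 19.326823 = 12.868414 (the quoted price), and the Black–Scholes price is strictly increasing in σ, so σ is unique

sigma = 0.4904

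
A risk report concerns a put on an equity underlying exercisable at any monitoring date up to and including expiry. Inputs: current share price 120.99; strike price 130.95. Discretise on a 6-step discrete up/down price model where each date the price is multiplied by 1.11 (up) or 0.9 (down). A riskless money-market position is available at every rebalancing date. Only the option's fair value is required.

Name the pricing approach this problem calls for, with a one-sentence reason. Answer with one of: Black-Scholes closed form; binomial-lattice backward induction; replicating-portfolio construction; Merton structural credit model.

Key observation: an American put (K = 130.95, S₀ = 120.99) on a 6-date tree has no closed form — the optimal stopping decision is embedded and must be resolved recursively from expiry.

framework: binomial-lattice backward induction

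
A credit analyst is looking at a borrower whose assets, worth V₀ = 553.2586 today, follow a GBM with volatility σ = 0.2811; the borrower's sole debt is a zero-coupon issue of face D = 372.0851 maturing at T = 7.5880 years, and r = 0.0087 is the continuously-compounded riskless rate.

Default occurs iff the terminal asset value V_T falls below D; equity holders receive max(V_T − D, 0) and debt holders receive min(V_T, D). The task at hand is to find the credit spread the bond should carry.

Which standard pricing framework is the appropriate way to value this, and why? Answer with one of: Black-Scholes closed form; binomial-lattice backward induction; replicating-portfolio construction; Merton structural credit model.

Key observation: with the firm-asset dynamics (V₀ = 553.2586) and a single zero-coupon liability of face 372.0851 given, debt value, spread, and default probability all derive from the option view of the balance sheet.

framework: Merton structural credit model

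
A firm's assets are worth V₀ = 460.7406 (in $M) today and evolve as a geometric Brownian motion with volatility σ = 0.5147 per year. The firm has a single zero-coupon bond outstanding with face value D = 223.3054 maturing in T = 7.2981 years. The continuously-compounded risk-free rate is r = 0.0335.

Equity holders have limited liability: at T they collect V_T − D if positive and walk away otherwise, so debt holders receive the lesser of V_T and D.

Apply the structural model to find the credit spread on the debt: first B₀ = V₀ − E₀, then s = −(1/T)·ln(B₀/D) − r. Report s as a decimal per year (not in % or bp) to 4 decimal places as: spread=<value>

spread=0.0457

Equity is a call on the firm's assets struck at D = 223.3054:
d₁ = [ln(V₀/D) + (r + σ²/2)T] / (σ√T)
   = [ln(460.7406/223.3054) + (0.0335 + 0.5·0.5147²)·7.2981] / (0.5147·√7.2981)
   = [0.724295 + 1.211178] / 1.390462 = 1.391964
d₂ = d₁ − σ√T = 1.391964 − 1.390462 = 0.001502
N(d₁) = 0.918033,  N(d₂) = 0.500599,  e^(−rT) = 0.783107
E₀ = V₀·N(d₁) − D·e^(−rT)·N(d₂)
   = 460.7406·0.918033 − 223.3054·0.783107·0.500599 = 335.434465
B₀ = V₀ − E₀ = 460.7406 − 335.434465 = 125.306135
spread = −(1/T)·ln(B₀/D) − r = −(1/7.2981)·ln(125.306135/223.3054) − 0.0335 = 0.04566862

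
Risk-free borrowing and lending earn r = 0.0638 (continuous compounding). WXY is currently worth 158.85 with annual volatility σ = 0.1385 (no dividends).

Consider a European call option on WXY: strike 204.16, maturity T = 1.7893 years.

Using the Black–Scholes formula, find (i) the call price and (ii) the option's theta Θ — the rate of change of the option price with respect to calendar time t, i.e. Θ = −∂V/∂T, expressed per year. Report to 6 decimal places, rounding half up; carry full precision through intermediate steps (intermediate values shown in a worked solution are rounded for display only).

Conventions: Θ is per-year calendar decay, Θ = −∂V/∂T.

price = 4.206978
Θ = -5.022294

σ√T = 0.1385·√1.7893 = 0.185264
d₁ = (ln(S/K) + (r+σ²/2)T) / (σ√T) = (ln(158.85/204.16) + (0.0638+0.1385²/2)·1.7893) / 0.185264 = (-0.250944 + 0.131319) / 0.185264 = -0.645699
d₂ = d₁ − σ√T = -0.645699 − 0.185264 = -0.830963
e^{−rT} = 0.892118
N(d₁) = 0.259237,  N(d₂) = 0.202997
Call price V = S·N(d₁) − K·e^{−rT}·N(d₂) = 41.179813 − 36.972835 = 4.206978
φ(d₁) = (1/√(2π))·e^{−d₁²/2} = 0.323874
Θ = −S·φ(d₁)·σ/(2√T) − r·K·e^{−rT}·N(d₂) = −2.663427 − 2.358867 = -5.022294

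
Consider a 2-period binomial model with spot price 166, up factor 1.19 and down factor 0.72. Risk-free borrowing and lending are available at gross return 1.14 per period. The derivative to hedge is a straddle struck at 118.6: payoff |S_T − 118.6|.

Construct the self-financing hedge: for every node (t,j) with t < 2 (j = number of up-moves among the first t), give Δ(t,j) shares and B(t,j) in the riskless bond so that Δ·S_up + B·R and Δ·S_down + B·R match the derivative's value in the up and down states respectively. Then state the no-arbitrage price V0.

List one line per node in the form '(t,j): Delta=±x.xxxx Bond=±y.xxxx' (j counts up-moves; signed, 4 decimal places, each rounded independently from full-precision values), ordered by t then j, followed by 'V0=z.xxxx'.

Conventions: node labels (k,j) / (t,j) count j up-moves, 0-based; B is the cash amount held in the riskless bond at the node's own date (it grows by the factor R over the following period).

(0,0): Delta=0.9221 Bond=-77.7682
(1,0): Delta=-0.1587 Bond=40.5310
(1,1): Delta=1.0000 Bond=-104.0351
V0=75.3080

The replicating-portfolio and risk-neutral prices coincide; use p* = (1.14−0.72)/(1.19−0.72) = 0.8936 for the latter.
At maturity the claim pays: V(2,0)=32.5456, V(2,1)=23.6288, V(2,2)=116.4726
(1,0): S=119.5200. Δ = (V_up−V_dn)/(S_up−S_dn) = (23.6288−32.5456)/(142.2288−86.0544) = -0.1587. V = [p*·23.6288 + (1−p*)·32.5456]/1.14 = 21.5591. B = V − Δ·S = 40.5310.
(1,1): S=197.5400. Δ = (V_up−V_dn)/(S_up−S_dn) = (116.4726−23.6288)/(235.0726−142.2288) = 1.0000. V = [p*·116.4726 + (1−p*)·23.6288]/1.14 = 93.5049. B = V − Δ·S = -104.0351.
(0,0): S=166.0000. Δ = (V_up−V_dn)/(S_up−S_dn) = (93.5049−21.5591)/(197.5400−119.5200) = 0.9221. V = [p*·93.5049 + (1−p*)·21.5591]/1.14 = 75.3080. B = V − Δ·S = -77.7682.
Sanity check at the root: Δ(0,0)·S0 + B(0,0) reproduces V0 = 75.3080.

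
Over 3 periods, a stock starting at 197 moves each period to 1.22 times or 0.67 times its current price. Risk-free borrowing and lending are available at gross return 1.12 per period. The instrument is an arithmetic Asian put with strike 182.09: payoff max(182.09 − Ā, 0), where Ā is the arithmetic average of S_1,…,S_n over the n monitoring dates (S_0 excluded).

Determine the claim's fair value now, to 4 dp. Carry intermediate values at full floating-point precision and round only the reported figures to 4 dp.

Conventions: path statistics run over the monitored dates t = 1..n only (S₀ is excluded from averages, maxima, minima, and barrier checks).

price = 4.5894

No-arbitrage gives p* = (R−d)/(u−d) = 0.8182: enumerate every path, weight its payoff by its p*-probability, and discount by R^3.
Enumerate all 2^3 = 8 price paths (U = up ×1.22, D = down ×0.67); each path with k up-moves has probability p*^k·(1−p*)^(3−k).
DDD: Ā=93.2245, payoff=88.8655, prob=0.006011
UDD: Ā=169.7521, payoff=12.3379, prob=0.027047
DUD: Ā=133.6355, payoff=48.4545, prob=0.027047
UUD: Ā=243.3362, payoff=0.0000, prob=0.121713
DDU: Ā=109.4373, payoff=72.6527, prob=0.027047
UDU: Ā=199.2739, payoff=0.0000, prob=0.121713
DUU: Ā=163.1572, payoff=18.9328, prob=0.121713
UUU: Ā=297.0923, payoff=0.0000, prob=0.547708
Price = Σ prob·payoff / R^3 = 6.447824 / 1.404928 = 4.5894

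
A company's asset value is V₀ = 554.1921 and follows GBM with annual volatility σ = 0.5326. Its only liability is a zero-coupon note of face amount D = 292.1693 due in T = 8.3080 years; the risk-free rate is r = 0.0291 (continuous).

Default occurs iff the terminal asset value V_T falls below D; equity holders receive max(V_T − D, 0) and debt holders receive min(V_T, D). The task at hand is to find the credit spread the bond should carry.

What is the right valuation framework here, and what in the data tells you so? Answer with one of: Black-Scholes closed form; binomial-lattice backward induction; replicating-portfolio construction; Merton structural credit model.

Key observation: a levered firm with one bullet debt due at 8.3080 years is the canonical structural-credit setup: equity is a call on the firm's assets struck at the face value.

framework: Merton structural credit model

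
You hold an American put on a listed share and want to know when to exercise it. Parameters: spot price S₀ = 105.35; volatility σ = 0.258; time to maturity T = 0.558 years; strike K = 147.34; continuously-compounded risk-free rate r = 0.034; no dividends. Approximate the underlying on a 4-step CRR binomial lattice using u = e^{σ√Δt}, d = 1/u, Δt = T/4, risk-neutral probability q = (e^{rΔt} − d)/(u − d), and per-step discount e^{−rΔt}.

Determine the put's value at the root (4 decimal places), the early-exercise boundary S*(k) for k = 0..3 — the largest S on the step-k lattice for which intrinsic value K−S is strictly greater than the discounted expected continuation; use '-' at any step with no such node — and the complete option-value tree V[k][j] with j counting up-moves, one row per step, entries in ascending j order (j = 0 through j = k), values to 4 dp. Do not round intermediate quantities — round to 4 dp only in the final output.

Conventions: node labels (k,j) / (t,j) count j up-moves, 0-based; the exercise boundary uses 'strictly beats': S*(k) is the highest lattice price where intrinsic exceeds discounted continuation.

Δt=0.13950, u=1.10116, d=0.90814, q=0.50056, disc=e^(-rΔt)=0.99527
k=4 terminal: V=max(K-S,0) → 75.6867 60.4569 41.9900 19.5980 0.0000
k=3: j=0 S=78.9016 intr=68.4384 cont=67.7412 V=68.4384[EX]; j=1 S=95.6720 intr=51.6680 cont=50.9708 V=51.6680[EX]; j=2 S=116.0070 intr=31.3330 cont=30.6358 V=31.3330[EX]; j=3 S=140.6641 intr=6.6759 cont=9.7417 V=9.7417[hold]  S*(3)=116.0070
k=2: j=0 S=86.8831 intr=60.4569 cont=59.7597 V=60.4569[EX]; j=1 S=105.3500 intr=41.9900 cont=41.2928 V=41.9900[EX]; j=2 S=127.7420 intr=19.5980 cont=20.4282 V=20.4282[hold]  S*(2)=105.3500
k=1: j=0 S=95.6720 intr=51.6680 cont=50.9708 V=51.6680[EX]; j=1 S=116.0070 intr=31.3330 cont=31.0494 V=31.3330[EX]  S*(1)=116.0070
k=0: j=0 S=105.3500 intr=41.9900 cont=41.2928 V=41.9900[EX]  S*(0)=105.3500

price = 41.9900
boundary = 105.3500 116.0070 105.3500 116.0070
tree:
41.9900
51.6680 31.3330
60.4569 41.9900 20.4282
68.4384 51.6680 31.3330 9.7417
75.6867 60.4569 41.9900 19.5980 0.0000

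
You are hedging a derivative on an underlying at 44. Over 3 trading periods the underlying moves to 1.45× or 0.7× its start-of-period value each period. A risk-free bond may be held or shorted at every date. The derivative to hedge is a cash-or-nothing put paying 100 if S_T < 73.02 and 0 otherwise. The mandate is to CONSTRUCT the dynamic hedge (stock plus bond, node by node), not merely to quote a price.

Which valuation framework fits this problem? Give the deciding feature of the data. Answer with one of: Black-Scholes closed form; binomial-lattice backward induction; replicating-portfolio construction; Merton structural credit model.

Key observation: since the answer must list Δ and B at each node of the 1.45/0.7 lattice on 44, the replicating-portfolio method — solving the two-state system at every node — is the one that applies.

framework: replicating-portfolio construction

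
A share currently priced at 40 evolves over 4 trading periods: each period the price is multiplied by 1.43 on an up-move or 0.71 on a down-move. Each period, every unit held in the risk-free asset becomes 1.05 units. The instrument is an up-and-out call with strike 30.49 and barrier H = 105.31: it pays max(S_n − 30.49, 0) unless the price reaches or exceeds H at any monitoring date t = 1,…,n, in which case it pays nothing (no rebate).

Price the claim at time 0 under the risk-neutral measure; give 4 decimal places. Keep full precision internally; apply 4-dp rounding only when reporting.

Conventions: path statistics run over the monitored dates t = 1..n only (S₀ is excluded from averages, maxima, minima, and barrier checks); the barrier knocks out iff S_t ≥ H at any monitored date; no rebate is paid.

price = 10.5033

Set p* = 0.4722 (from d < R < u); the path-dependent value is the discounted p*-expectation over all price paths.
Enumerate all 2^4 = 16 price paths (U = up ×1.43, D = down ×0.71); each path with k up-moves has probability p*^k·(1−p*)^(4−k).
DDDD: M=28.4000, payoff=0.0000, prob=0.077590
UDDD: M=57.2000, payoff=0.0000, prob=0.069422
DUDD: M=40.6120, payoff=0.0000, prob=0.069422
UUDD: M=81.7960, payoff=10.7434, prob=0.062115
DDUD: M=28.8345, payoff=0.0000, prob=0.069422
UDUD: M=58.0752, payoff=10.7434, prob=0.062115
DUUD: M=58.0752, payoff=10.7434, prob=0.062115
UUUD: M=116.9683, payoff=0.0000, prob=0.055576
DDDU: M=28.4000, payoff=0.0000, prob=0.069422
UDDU: M=57.2000, payoff=10.7434, prob=0.062115
DUDU: M=41.2334, payoff=10.7434, prob=0.062115
UUDU: M=83.0475, payoff=52.5575, prob=0.055576
DDUU: M=41.2334, payoff=10.7434, prob=0.062115
UDUU: M=83.0475, payoff=52.5575, prob=0.055576
DUUU: M=83.0475, payoff=52.5575, prob=0.055576
UUUU: M=167.2646, payoff=0.0000, prob=0.049726
Price = Σ prob·payoff / R^4 = 12.766796 / 1.215506 = 10.5033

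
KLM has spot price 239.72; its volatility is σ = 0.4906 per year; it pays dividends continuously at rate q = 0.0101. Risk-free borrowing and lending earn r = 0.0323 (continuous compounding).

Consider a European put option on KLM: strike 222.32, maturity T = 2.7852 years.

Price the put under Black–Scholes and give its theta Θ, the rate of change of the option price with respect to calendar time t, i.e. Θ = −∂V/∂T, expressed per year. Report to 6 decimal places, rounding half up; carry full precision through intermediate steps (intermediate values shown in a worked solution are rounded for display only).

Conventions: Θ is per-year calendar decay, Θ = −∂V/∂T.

σ√T = 0.4906·√2.7852 = 0.818758
d₁ = (ln(S/K) + (r−q+σ²/2)T) / (σ√T) = (ln(239.72/222.32) + (0.0323−0.0101+0.4906²/2)·2.7852) / 0.818758 = (0.075354 + 0.397014) / 0.818758 = 0.576932
d₂ = d₁ − σ√T = 0.576932 − 0.818758 = -0.241826
e^{−rT} = 0.913966
e^{−qT} = 0.972261
N(−d₁) = 0.281993,  N(−d₂) = 0.595543
Put price V = K·e^{−rT}·N(−d₂) − S·e^{−qT}·N(−d₁) = 121.010046 − 65.724188 = 55.285858
φ(d₁) = (1/√(2π))·e^{−d₁²/2} = 0.337779
Θ = −S·e^{−qT}·φ(d₁)·σ/(2√T) − q·S·e^{−qT}·N(−d₁) + r·K·e^{−rT}·N(−d₂) = −11.571488 − 0.663814 + 3.908624 = -8.326678

price = 55.285858
Θ = -8.326678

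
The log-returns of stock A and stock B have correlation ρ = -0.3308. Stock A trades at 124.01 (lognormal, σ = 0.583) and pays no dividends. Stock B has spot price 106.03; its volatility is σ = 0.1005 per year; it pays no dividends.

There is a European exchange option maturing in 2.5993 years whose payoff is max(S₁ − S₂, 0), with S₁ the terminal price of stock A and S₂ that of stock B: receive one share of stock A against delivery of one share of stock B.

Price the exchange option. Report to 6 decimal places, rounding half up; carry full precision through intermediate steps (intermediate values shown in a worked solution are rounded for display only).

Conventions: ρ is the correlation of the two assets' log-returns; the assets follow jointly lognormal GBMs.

exchange price = 53.736965

σ_eff = √(σ₁² + σ₂² − 2ρσ₁σ₂) = √(0.583² + 0.1005² − 2·-0.3308·0.583·0.1005) = 0.623501
d₁ = (ln(S₁/S₂) + (q₂ − q₁ + σ_eff²/2)T) / (σ_eff√T) = (ln(124.01/106.03) + (0.0 − 0.0 + 0.194377)·2.5993) / 1.005230 = 0.658440
d₂ = d₁ − σ_eff√T = 0.658440 − 1.005230 = -0.346790
N(d₁) = 0.744872,  N(d₂) = 0.364375
V = S₁·e^{−q₁T}·N(d₁) − S₂·e^{−q₂T}·N(d₂) = 92.371614 − 38.634649 = 53.736965
Key observation: no risk-free rate is needed — with the second asset as numeraire the exchange option is a call on the ratio S₁/S₂, and r cancels out of the value.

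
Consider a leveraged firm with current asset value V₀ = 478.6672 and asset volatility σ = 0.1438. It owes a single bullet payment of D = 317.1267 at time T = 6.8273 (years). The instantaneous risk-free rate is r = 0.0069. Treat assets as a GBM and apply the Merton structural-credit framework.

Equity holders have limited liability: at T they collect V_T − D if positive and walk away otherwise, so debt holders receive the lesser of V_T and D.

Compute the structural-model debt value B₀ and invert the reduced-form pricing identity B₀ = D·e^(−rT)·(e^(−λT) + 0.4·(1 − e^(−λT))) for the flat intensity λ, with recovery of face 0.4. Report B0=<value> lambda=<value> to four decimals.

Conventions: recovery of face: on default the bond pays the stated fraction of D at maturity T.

B0=294.9444 lambda=0.0063

Work the structural quantities from V₀ = 478.6672 against face 317.1267:
d₁ = [ln(V₀/D) + (r + σ²/2)T] / (σ√T)
   = [ln(478.6672/317.1267) + (0.0069 + 0.5·0.1438²)·6.8273] / (0.1438·√6.8273)
   = [0.411704 + 0.117697] / 0.375736 = 1.408970
d₂ = d₁ − σ√T = 1.408970 − 0.375736 = 1.033234
N(d₁) = 0.920578,  N(d₂) = 0.849253,  e^(−rT) = 0.953984
E₀ = V₀·N(d₁) − D·e^(−rT)·N(d₂)
   = 478.6672·0.920578 − 317.1267·0.953984·0.849253 = 183.722843
B₀ = V₀ − E₀ = 478.6672 − 183.722843 = 294.944357
e^(−λT) = (B₀·e^(rT)/D − 0.4)/(1 − 0.4) = (294.9444·1.048236/317.1267 − 0.4)/0.6 = 0.95818979
λ = −ln(0.95818979)/6.8273 = 0.006256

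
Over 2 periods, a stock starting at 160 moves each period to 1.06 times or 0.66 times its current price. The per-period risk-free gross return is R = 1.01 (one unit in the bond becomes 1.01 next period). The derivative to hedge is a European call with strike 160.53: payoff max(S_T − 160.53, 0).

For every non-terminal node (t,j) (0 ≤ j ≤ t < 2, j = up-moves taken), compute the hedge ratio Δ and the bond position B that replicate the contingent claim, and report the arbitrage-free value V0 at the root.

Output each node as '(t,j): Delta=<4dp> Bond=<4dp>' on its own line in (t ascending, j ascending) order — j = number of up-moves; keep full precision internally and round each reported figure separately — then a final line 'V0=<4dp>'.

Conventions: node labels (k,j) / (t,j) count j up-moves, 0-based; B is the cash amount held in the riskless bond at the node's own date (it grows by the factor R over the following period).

(0,0): Delta=0.2605 Bond=-27.2389
(1,0): Delta=0.0000 Bond=0.0000
(1,1): Delta=0.2837 Bond=-31.4415
V0=14.4449

No-arbitrage ⇒ martingale measure with p* = (R−d)/(u−d) = 0.8750.
At maturity the claim pays: V(2,0)=0.0000, V(2,1)=0.0000, V(2,2)=19.2460
  t=1,j=0: stock 105.6000 → up 111.9360 (V=0.0000), down 69.6960 (V=0.0000). Price 0.0000; hedge Δ=0.0000, bond B=0.0000.
  t=1,j=1: stock 169.6000 → up 179.7760 (V=19.2460), down 111.9360 (V=0.0000). Price 16.6735; hedge Δ=0.2837, bond B=-31.4415.
  t=0,j=0: stock 160.0000 → up 169.6000 (V=16.6735), down 105.6000 (V=0.0000). Price 14.4449; hedge Δ=0.2605, bond B=-27.2389.
Check: Δ(0,0)·S0 + B(0,0) = 14.4449 = V0.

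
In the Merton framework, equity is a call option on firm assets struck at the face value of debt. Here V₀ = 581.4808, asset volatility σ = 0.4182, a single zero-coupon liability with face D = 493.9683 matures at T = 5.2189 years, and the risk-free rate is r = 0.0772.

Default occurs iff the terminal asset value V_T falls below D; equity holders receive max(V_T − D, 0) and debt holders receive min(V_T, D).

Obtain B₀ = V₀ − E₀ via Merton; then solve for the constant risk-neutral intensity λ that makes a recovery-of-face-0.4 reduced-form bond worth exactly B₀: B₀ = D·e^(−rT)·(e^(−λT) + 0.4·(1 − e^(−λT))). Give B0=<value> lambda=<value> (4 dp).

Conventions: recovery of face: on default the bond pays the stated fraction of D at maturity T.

B0=262.8943 lambda=0.0795

With assets at 581.4808 and a single debt payment of 493.9683 at 5.2189 years:
d₁ = [ln(V₀/D) + (r + σ²/2)T] / (σ√T)
   = [ln(581.4808/493.9683) + (0.0772 + 0.5·0.4182²)·5.2189] / (0.4182·√5.2189)
   = [0.163107 + 0.859269] / 0.955374 = 1.070131
d₂ = d₁ − σ√T = 1.070131 − 0.955374 = 0.114757
N(d₁) = 0.857720,  N(d₂) = 0.545681,  e^(−rT) = 0.668380
E₀ = V₀·N(d₁) − D·e^(−rT)·N(d₂)
   = 581.4808·0.857720 − 493.9683·0.668380·0.545681 = 318.586479
B₀ = V₀ − E₀ = 581.4808 − 318.586479 = 262.894321
e^(−λT) = (B₀·e^(rT)/D − 0.4)/(1 − 0.4) = (262.8943·1.496156/493.9683 − 0.4)/0.6 = 0.66044567
λ = −ln(0.66044567)/5.2189 = 0.079488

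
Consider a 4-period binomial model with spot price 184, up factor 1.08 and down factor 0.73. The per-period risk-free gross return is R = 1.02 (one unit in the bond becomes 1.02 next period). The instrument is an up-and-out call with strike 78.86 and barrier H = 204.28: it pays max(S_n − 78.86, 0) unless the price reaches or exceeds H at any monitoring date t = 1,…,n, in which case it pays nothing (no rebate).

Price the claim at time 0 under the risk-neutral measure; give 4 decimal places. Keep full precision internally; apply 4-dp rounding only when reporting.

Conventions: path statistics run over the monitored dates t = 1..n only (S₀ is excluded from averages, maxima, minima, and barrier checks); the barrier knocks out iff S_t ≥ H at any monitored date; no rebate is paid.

Risk-neutral up-probability p* = (R−d)/(u−d) = (1.02−0.73)/(1.08−0.73) = 0.8286; the claim prices as the p*-weighted sum of path payoffs discounted by R^4.
Enumerate all 2^4 = 16 price paths (U = up ×1.08, D = down ×0.73); each path with k up-moves has probability p*^k·(1−p*)^(4−k).
DDDD: M=134.3200, payoff=0.0000, prob=0.000864
UDDD: M=198.7200, payoff=0.0000, prob=0.004174
DUDD: M=145.0656, payoff=0.0000, prob=0.004174
UUDD: M=214.6176, payoff=0.0000, prob=0.020176
DDUD: M=134.3200, payoff=0.0000, prob=0.004174
UDUD: M=198.7200, payoff=35.5097, prob=0.020176
DUUD: M=156.6708, payoff=35.5097, prob=0.020176
UUUD: M=231.7870, payoff=0.0000, prob=0.097515
DDDU: M=134.3200, payoff=0.0000, prob=0.004174
UDDU: M=198.7200, payoff=35.5097, prob=0.020176
DUDU: M=145.0656, payoff=35.5097, prob=0.020176
UUDU: M=214.6176, payoff=0.0000, prob=0.097515
DDUU: M=134.3200, payoff=35.5097, prob=0.020176
UDUU: M=198.7200, payoff=90.3445, prob=0.097515
DUUU: M=169.2045, payoff=90.3445, prob=0.097515
UUUU: M=250.3300, payoff=0.0000, prob=0.471324
Price = Σ prob·payoff / R^4 = 21.202106 / 1.082432 = 19.5875

price = 19.5875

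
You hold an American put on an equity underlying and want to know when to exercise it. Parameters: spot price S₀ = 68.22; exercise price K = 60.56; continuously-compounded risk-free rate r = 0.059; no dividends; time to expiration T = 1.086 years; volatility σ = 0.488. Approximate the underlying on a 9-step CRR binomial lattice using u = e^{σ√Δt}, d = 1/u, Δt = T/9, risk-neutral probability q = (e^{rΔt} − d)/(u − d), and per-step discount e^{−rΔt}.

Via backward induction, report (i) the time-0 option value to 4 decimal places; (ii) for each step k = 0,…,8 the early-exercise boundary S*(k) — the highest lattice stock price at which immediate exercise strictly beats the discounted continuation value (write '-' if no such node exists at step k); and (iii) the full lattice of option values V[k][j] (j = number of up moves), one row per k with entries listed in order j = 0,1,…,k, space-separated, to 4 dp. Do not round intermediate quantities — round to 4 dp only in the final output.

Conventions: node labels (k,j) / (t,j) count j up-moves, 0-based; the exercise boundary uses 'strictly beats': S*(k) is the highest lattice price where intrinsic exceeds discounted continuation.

price = 7.9998
boundary = - - - - 34.6282 29.2287 34.6282 41.0252 48.6039
tree:
7.9998
11.2228 4.6093
15.3232 6.9249 2.1563
20.2840 10.1496 3.5166 0.7071
25.9318 14.4362 5.6328 1.2645 0.1106
31.3313 19.7919 8.8193 2.2468 0.2137 0.0000
35.8888 25.9318 13.4009 3.9615 0.4129 0.0000 0.0000
39.7358 31.3313 19.5348 6.9211 0.7977 0.0000 0.0000 0.0000
42.9828 35.8888 25.9318 11.9561 1.5411 0.0000 0.0000 0.0000 0.0000
45.7236 39.7358 31.3313 19.5348 2.9774 0.0000 0.0000 0.0000 0.0000 0.0000

params: Δt=0.12067 u=1.18473 d=0.84407 q=0.47870 e^(-rΔt)=0.99291
t_9 payoffs: 45.7236 39.7358 31.3313 19.5348 2.9774 0.0000 0.0000 0.0000 0.0000 0.0000
t_8: node(8,0) S=17.5772 payoff=42.9828 vs cont=42.5532 → 42.9828 [stop]  node(8,1) S=24.6712 payoff=35.8888 vs cont=35.4592 → 35.8888 [stop]  node(8,2) S=34.6282 payoff=25.9318 vs cont=25.5021 → 25.9318 [stop]  node(8,3) S=48.6039 payoff=11.9561 vs cont=11.5265 → 11.9561 [stop]  node(8,4) S=68.2200 payoff=0.0000 vs cont=1.5411 → 1.5411 [wait]  node(8,5) S=95.7530 payoff=0.0000 vs cont=0.0000 → 0.0000 [wait]  node(8,6) S=134.3981 payoff=0.0000 vs cont=0.0000 → 0.0000 [wait]  node(8,7) S=188.6400 payoff=0.0000 vs cont=0.0000 → 0.0000 [wait]  node(8,8) S=264.7734 payoff=0.0000 vs cont=0.0000 → 0.0000 [wait]  ⇒ S*(8)=48.6039
t_7: node(7,0) S=20.8242 payoff=39.7358 vs cont=39.3061 → 39.7358 [stop]  node(7,1) S=29.2287 payoff=31.3313 vs cont=30.9016 → 31.3313 [stop]  node(7,2) S=41.0252 payoff=19.5348 vs cont=19.1052 → 19.5348 [stop]  node(7,3) S=57.5826 payoff=2.9774 vs cont=6.9211 → 6.9211 [wait]  node(7,4) S=80.8225 payoff=0.0000 vs cont=0.7977 → 0.7977 [wait]  node(7,5) S=113.4417 payoff=0.0000 vs cont=0.0000 → 0.0000 [wait]  node(7,6) S=159.2258 payoff=0.0000 vs cont=0.0000 → 0.0000 [wait]  node(7,7) S=223.4879 payoff=0.0000 vs cont=0.0000 → 0.0000 [wait]  ⇒ S*(7)=41.0252
t_6: node(6,0) S=24.6712 payoff=35.8888 vs cont=35.4592 → 35.8888 [stop]  node(6,1) S=34.6282 payoff=25.9318 vs cont=25.5021 → 25.9318 [stop]  node(6,2) S=48.6039 payoff=11.9561 vs cont=13.4009 → 13.4009 [wait]  node(6,3) S=68.2200 payoff=0.0000 vs cont=3.9615 → 3.9615 [wait]  node(6,4) S=95.7530 payoff=0.0000 vs cont=0.4129 → 0.4129 [wait]  node(6,5) S=134.3981 payoff=0.0000 vs cont=0.0000 → 0.0000 [wait]  node(6,6) S=188.6400 payoff=0.0000 vs cont=0.0000 → 0.0000 [wait]  ⇒ S*(6)=34.6282
t_5: node(5,0) S=29.2287 payoff=31.3313 vs cont=30.9016 → 31.3313 [stop]  node(5,1) S=41.0252 payoff=19.5348 vs cont=19.7919 → 19.7919 [wait]  node(5,2) S=57.5826 payoff=2.9774 vs cont=8.8193 → 8.8193 [wait]  node(5,3) S=80.8225 payoff=0.0000 vs cont=2.2468 → 2.2468 [wait]  node(5,4) S=113.4417 payoff=0.0000 vs cont=0.2137 → 0.2137 [wait]  node(5,5) S=159.2258 payoff=0.0000 vs cont=0.0000 → 0.0000 [wait]  ⇒ S*(5)=29.2287
t_4: node(4,0) S=34.6282 payoff=25.9318 vs cont=25.6243 → 25.9318 [stop]  node(4,1) S=48.6039 payoff=11.9561 vs cont=14.4362 → 14.4362 [wait]  node(4,2) S=68.2200 payoff=0.0000 vs cont=5.6328 → 5.6328 [wait]  node(4,3) S=95.7530 payoff=0.0000 vs cont=1.2645 → 1.2645 [wait]  node(4,4) S=134.3981 payoff=0.0000 vs cont=0.1106 → 0.1106 [wait]  ⇒ S*(4)=34.6282
t_3: node(3,0) S=41.0252 payoff=19.5348 vs cont=20.2840 → 20.2840 [wait]  node(3,1) S=57.5826 payoff=2.9774 vs cont=10.1496 → 10.1496 [wait]  node(3,2) S=80.8225 payoff=0.0000 vs cont=3.5166 → 3.5166 [wait]  node(3,3) S=113.4417 payoff=0.0000 vs cont=0.7071 → 0.7071 [wait]  ⇒ S*(3)=-
t_2: node(2,0) S=48.6039 payoff=11.9561 vs cont=15.3232 → 15.3232 [wait]  node(2,1) S=68.2200 payoff=0.0000 vs cont=6.9249 → 6.9249 [wait]  node(2,2) S=95.7530 payoff=0.0000 vs cont=2.1563 → 2.1563 [wait]  ⇒ S*(2)=-
t_1: node(1,0) S=57.5826 payoff=2.9774 vs cont=11.2228 → 11.2228 [wait]  node(1,1) S=80.8225 payoff=0.0000 vs cont=4.6093 → 4.6093 [wait]  ⇒ S*(1)=-
t_0: node(0,0) S=68.2200 payoff=0.0000 vs cont=7.9998 → 7.9998 [wait]  ⇒ S*(0)=-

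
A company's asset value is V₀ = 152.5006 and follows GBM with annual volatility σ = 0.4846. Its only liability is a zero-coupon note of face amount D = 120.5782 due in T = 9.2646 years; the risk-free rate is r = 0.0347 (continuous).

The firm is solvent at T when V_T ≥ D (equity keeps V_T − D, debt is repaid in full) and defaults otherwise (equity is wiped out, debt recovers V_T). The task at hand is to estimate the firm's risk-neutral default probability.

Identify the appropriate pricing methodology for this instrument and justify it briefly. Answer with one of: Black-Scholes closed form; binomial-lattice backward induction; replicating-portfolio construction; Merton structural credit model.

framework: Merton structural credit model

Key observation: the data describe a firm's assets (V₀ = 152.5006, GBM) and a single zero-coupon debt of face 120.5782, so credit quantities follow from equity-as-call in the structural model.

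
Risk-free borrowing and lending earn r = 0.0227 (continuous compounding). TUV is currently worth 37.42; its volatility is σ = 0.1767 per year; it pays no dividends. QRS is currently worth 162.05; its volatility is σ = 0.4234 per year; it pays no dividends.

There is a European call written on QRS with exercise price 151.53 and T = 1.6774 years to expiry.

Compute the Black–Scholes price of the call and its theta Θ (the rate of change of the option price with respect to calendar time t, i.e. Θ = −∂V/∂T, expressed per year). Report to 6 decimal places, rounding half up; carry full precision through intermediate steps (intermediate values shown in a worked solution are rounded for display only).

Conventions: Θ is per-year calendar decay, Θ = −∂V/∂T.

σ√T = 0.4234·√1.6774 = 0.548364
d₁ = (ln(S/K) + (r+σ²/2)T) / (σ√T) = (ln(162.05/151.53) + (0.0227+0.4234²/2)·1.6774) / 0.548364 = (0.067121 + 0.188429) / 0.548364 = 0.466022
d₂ = d₁ − σ√T = 0.466022 − 0.548364 = -0.082342
e^{−rT} = 0.962639
N(d₁) = 0.679400,  N(d₂) = 0.467187
Call price V = S·N(d₁) − K·e^{−rT}·N(d₂) = 110.096807 − 68.147998 = 41.948809
φ(d₁) = (1/√(2π))·e^{−d₁²/2} = 0.357891
Θ = −S·φ(d₁)·σ/(2√T) − r·K·e^{−rT}·N(d₂) = −9.479868 − 1.546960 = -11.026828

price = 41.948809
Θ = -11.026828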